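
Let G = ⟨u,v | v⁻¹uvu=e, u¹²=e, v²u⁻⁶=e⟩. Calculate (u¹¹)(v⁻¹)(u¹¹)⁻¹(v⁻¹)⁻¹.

[(u¹¹), (v⁻¹)] = (u¹¹)·(v⁻¹)·(u¹¹)⁻¹·(v⁻¹)⁻¹.
  (u¹¹) · (v⁻¹) = u⁵v
  (u⁵v) · u = u⁴v
  (u⁴v) · v = u¹⁰

Answer: u¹⁰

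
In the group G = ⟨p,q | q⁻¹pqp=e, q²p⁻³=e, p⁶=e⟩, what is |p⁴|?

Compute successive powers until reaching e:
  (p⁴)¹ = p⁴, (p⁴)² = p², (p⁴)³ = e.
The smallest positive k with (p⁴)ᵏ = e is 3.

Answer: 3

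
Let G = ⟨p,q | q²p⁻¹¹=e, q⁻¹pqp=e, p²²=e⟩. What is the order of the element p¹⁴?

Compute successive powers until reaching e:
  (p¹⁴)¹ = p¹⁴, (p¹⁴)² = p⁶, (p¹⁴)³ = p²⁰, (p¹⁴)⁴ = p¹², (p¹⁴)⁵ = p⁴, (p¹⁴)⁶ = p¹⁸, (p¹⁴)⁷ = p¹⁰, (p¹⁴)⁸ = p², (p¹⁴)⁹ = p¹⁶, (p¹⁴)¹⁰ = p⁸, (p¹⁴)¹¹ = e.
The smallest positive k with (p¹⁴)ᵏ = e is 11.

Answer: 11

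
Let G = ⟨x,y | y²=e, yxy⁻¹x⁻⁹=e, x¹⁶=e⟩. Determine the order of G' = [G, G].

G' = [G, G] is generated by all commutators. The generator-pair commutators are: [x, y] = x⁸.
The subgroup they normally generate is {e, x⁸}, of order 2.
Check: |G/G'| = 32/2 = 16 is the order of the abelianisation.

Answer: 2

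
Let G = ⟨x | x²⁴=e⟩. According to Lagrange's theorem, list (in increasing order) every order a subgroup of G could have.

|G| = 24 = 2³ · 3. By Lagrange's theorem the order of any subgroup divides 24; the divisors of 24 are 1, 2, 3, 4, 6, 8, 12, 24.

Answer: 1, 2, 3, 4, 6, 8, 12, 24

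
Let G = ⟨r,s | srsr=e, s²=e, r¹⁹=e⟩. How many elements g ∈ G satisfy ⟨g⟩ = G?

⟨g⟩ = G would require ord(g) = |G| = 38, but the maximum element order in G is 19 < 38. So G is not cyclic and no single element generates it: the count is 0.

Answer: 0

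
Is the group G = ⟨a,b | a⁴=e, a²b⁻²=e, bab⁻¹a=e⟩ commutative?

a·b = ab but b·a = ab⁻¹, so a·b ≠ b·a and G is not abelian.

Answer: No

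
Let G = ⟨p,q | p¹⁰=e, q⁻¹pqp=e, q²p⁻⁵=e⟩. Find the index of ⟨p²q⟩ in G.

First find ord(p²q) by computing successive powers:
  (p²q)¹ = p²q, (p²q)² = p⁵, (p²q)³ = p²q⁻¹, (p²q)⁴ = e.
So |⟨p²q⟩| = ord(p²q) = 4. With |G| = 20, by Lagrange [G : ⟨p²q⟩] = 20/4 = 5.

Answer: 5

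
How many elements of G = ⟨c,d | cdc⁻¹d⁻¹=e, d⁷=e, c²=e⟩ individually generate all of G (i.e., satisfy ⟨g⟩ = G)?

G is cyclic of order 14. An element generates G iff its order is 14, and a cyclic group of order 14 has exactly φ(14) = 6 such elements.

Answer: 6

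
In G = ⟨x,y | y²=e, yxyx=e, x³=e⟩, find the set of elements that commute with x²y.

⟨x²y⟩ ⊆ C_G(x²y) since powers of x²y commute with x²y; so |C_G(x²y)| ≥ |⟨x²y⟩| = 2.
By orbit–stabilizer, |C_G(x²y)| = |G| / |conj. class of x²y| = 6 / 3 = 2.
The 2 elements commuting with x²y are {e, x²y}.

Answer: {e, x²y}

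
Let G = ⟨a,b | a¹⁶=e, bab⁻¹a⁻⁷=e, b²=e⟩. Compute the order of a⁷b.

Compute successive powers until reaching e:
  (a⁷b)¹ = a⁷b, (a⁷b)² = a⁸, (a⁷b)³ = a¹⁵b, (a⁷b)⁴ = e.
The smallest positive k with (a⁷b)ᵏ = e is 4.

Answer: 4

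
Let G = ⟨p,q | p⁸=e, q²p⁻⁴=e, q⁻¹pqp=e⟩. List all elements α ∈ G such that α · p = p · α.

⟨p⟩ ⊆ C_G(p) since powers of p commute with p; so |C_G(p)| ≥ |⟨p⟩| = 8.
By orbit–stabilizer, |C_G(p)| = |G| / |conj. class of p| = 16 / 2 = 8.
The 8 elements commuting with p are {e, p, p², p³, p⁴, p⁵, p⁶, p⁷}.

Answer: {e, p, p², p³, p⁴, p⁵, p⁶, p⁷}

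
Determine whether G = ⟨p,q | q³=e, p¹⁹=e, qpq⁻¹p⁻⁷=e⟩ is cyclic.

Every cyclic group is abelian. But p·q = pq while q·p = p⁷q, so p·q ≠ q·p and G is not abelian. Hence G is not cyclic.

Answer: No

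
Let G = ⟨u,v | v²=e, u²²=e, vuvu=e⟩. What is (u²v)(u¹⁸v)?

Compute (u²v) · (u¹⁸v) by multiplying left to right and reducing via the relations at each step:
  (u²v) · u¹⁸ = u⁶v
  (u⁶v) · v = u⁶

Answer: u⁶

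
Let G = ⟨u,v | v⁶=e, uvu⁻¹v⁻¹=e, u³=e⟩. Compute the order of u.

Compute successive powers until reaching e:
  u¹ = u, u² = u², u³ = e.
The smallest positive k with uᵏ = e is 3.

Answer: 3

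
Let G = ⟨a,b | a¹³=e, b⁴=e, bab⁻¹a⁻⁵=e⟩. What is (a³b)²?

Compute successive powers of (a³b), reducing at each step:
  (a³b)²: (a³b) · a³ = a⁵b;   (a⁵b) · b = a⁵b²

Answer: a⁵b²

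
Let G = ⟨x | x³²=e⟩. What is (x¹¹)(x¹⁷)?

Compute (x¹¹) · (x¹⁷) by multiplying left to right and reducing via the relations at each step:
  (x¹¹) · x¹⁷ = x²⁸

Answer: x²⁸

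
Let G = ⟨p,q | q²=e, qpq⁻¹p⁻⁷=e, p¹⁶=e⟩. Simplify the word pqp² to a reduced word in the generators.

Multiply left to right, reducing at each step:
  p · q = pq
  (pq) · p² = p¹⁵q

Answer: p¹⁵q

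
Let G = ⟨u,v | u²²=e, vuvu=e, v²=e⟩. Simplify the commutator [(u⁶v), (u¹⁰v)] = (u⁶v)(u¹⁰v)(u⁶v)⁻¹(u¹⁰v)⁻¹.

[(u⁶v), (u¹⁰v)] = (u⁶v)·(u¹⁰v)·(u⁶v)⁻¹·(u¹⁰v)⁻¹.
  (u⁶v) · (u¹⁰v) = u¹⁸
  (u¹⁸) · (u⁶v) = u²v
  (u²v) · (u¹⁰v) = u¹⁴

Answer: u¹⁴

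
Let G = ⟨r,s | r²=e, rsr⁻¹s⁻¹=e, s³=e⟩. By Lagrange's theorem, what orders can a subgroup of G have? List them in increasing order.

|G| = 6 = 2 · 3. By Lagrange's theorem the order of any subgroup divides 6; the divisors of 6 are 1, 2, 3, 6.

Answer: 1, 2, 3, 6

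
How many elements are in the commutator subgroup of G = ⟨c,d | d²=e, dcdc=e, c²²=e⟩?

G' = [G, G] is generated by all commutators. The generator-pair commutators are: [c, d] = c².
The subgroup they normally generate is {e, c², c⁴, c⁶, c⁸, c¹⁰, c¹², c¹⁴, c¹⁶, c¹⁸, c²⁰}, of order 11.
Check: |G/G'| = 44/11 = 4 is the order of the abelianisation.

Answer: 11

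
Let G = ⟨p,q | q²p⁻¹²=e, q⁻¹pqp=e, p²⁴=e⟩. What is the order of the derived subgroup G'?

G' = [G, G] is generated by all commutators. The generator-pair commutators are: [p, q] = p².
The subgroup they normally generate is {e, p², p⁴, p⁶, p⁸, p¹⁰, p¹², p¹⁴, p¹⁶, p¹⁸, p²⁰, p²²}, of order 12.
Check: |G/G'| = 48/12 = 4 is the order of the abelianisation.

Answer: 12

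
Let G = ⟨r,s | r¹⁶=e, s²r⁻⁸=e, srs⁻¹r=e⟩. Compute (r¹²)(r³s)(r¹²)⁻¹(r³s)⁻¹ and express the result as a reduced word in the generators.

[(r¹²), (r³s)] = (r¹²)·(r³s)·(r¹²)⁻¹·(r³s)⁻¹.
  (r¹²) · (r³s) = r⁷s⁻¹
  (r⁷s⁻¹) · (r⁴) = r³s⁻¹
  (r³s⁻¹) · (r³s⁻¹) = r⁸

Answer: r⁸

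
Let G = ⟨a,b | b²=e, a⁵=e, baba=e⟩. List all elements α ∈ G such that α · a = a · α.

⟨a⟩ ⊆ C_G(a) since powers of a commute with a; so |C_G(a)| ≥ |⟨a⟩| = 5.
By orbit–stabilizer, |C_G(a)| = |G| / |conj. class of a| = 10 / 2 = 5.
The 5 elements commuting with a are {e, a, a², a³, a⁴}.

Answer: {e, a, a², a³, a⁴}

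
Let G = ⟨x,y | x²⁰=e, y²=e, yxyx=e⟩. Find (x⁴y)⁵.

Compute successive powers of (x⁴y), reducing at each step:
  (x⁴y)²: (x⁴y) · x⁴ = y;   y · y = e
  (x⁴y)³: e · x⁴ = x⁴;   (x⁴) · y = x⁴y
  (x⁴y)⁴: (x⁴y) · x⁴ = y;   y · y = e
  (x⁴y)⁵: e · x⁴ = x⁴;   (x⁴) · y = x⁴y

Answer: x⁴y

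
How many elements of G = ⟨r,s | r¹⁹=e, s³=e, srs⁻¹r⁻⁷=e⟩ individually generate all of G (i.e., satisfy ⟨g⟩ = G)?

⟨g⟩ = G would require ord(g) = |G| = 57, but the maximum element order in G is 19 < 57. So G is not cyclic and no single element generates it: the count is 0.

Answer: 0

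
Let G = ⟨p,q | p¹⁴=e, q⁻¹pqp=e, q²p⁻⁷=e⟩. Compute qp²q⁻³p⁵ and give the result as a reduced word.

Multiply left to right, reducing at each step:
  q · p² = p⁵q⁻¹
  (p⁵q⁻¹) · q⁻³ = p⁵
  (p⁵) · p⁵ = p¹⁰

Answer: p¹⁰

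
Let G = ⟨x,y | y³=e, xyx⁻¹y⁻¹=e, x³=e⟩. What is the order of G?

Enumerate words in the generators, reducing via the relations: the distinct elements are
  {e, x, y, xy, x², y², xy², x²y, x²y²}.
No further products give new elements, so |G| = 9.

Answer: 9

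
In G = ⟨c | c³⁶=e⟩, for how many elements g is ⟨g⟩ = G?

G is cyclic of order 36. An element generates G iff its order is 36, and a cyclic group of order 36 has exactly φ(36) = 12 such elements.

Answer: 12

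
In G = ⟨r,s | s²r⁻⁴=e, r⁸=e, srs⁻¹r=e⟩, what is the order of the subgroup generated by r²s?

|⟨r²s⟩| equals the order of r²s. Compute successive powers until reaching e:
  (r²s)¹ = r²s, (r²s)² = r⁴, (r²s)³ = r²s⁻¹, (r²s)⁴ = e.
The smallest positive k with (r²s)ᵏ = e is 4, so |⟨r²s⟩| = 4.

Answer: 4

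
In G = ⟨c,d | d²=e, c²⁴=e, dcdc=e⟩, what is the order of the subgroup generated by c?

|⟨c⟩| equals the order of c. Compute successive powers until reaching e:
  c¹ = c, c² = c², c³ = c³, c⁴ = c⁴, c⁵ = c⁵, c⁶ = c⁶, c⁷ = c⁷, c⁸ = c⁸, c⁹ = c⁹, c¹⁰ = c¹⁰, c¹¹ = c¹¹, c¹² = c¹², c¹³ = c¹³, c¹⁴ = c¹⁴, c¹⁵ = c¹⁵, c¹⁶ = c¹⁶, c¹⁷ = c¹⁷, c¹⁸ = c¹⁸, c¹⁹ = c¹⁹, c²⁰ = c²⁰, c²¹ = c²¹, c²² = c²², c²³ = c²³, c²⁴ = e.
The smallest positive k with cᵏ = e is 24, so |⟨c⟩| = 24.

Answer: 24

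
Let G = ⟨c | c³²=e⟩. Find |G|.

G is generated by a single element, so G is cyclic. The relator gives c³² = e and no smaller power is forced to be e, so the 32 powers {c, e, c², c³, c⁴, c⁵, c⁶, c⁷, c⁸, c⁹, c²², c²³, c²¹, c²⁰, c²⁴, c²⁵, c²⁶, c²⁷, c²⁸, c²⁹, c³¹, c³⁰, c¹², c¹³, c¹¹, c¹⁰, c¹⁴, c¹⁵, c¹⁶, c¹⁷, c¹⁸, c¹⁹} are distinct. Hence |G| = 32.

Answer: 32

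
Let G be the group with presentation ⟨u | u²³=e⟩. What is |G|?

G is generated by a single element, so G is cyclic. The relator gives u²³ = e and no smaller power is forced to be e, so the 23 powers {e, u, u², u³, u⁴, u⁵, u⁶, u⁷, u⁸, u⁹, u²², u²¹, u²⁰, u¹², u¹³, u¹¹, u¹⁰, u¹⁴, u¹⁵, u¹⁶, u¹⁷, u¹⁸, u¹⁹} are distinct. Hence |G| = 23.

Answer: 23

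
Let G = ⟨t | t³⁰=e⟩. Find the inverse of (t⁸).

The order of (t⁸) is 15 (smallest k with (t⁸)ᵏ = e), so (t⁸)⁻¹ = (t⁸)¹⁴ = t²².
Check: (t⁸) · (t²²) → (t⁸) · t²² = e, giving e as required.

Answer: t²²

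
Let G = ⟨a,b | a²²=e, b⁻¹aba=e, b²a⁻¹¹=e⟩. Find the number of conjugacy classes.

The conjugacy classes (representative and size) are:
  [e] (size 1), [a²¹] (size 2), [a²] (size 2), [a³] (size 2), [a¹⁸] (size 2), [a¹⁷] (size 2), [a⁶] (size 2), [a⁷] (size 2), [a⁸] (size 2), [a¹³] (size 2), [a¹²] (size 2), [a¹¹] (size 1), [a¹⁰b] (size 11), [a⁷b] (size 11).
Class equation: 1 + 2 + 2 + 2 + 2 + 2 + 2 + 2 + 2 + 2 + 2 + 1 + 11 + 11 = 44 = |G|. So G has 14 conjugacy classes.

Answer: 14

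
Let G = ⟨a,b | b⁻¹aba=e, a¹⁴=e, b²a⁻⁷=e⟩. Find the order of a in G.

Compute successive powers until reaching e:
  a¹ = a, a² = a², a³ = a³, a⁴ = a⁴, a⁵ = a⁵, a⁶ = a⁶, a⁷ = a⁷, a⁸ = a⁸, a⁹ = a⁹, a¹⁰ = a¹⁰, a¹¹ = a¹¹, a¹² = a¹², a¹³ = a¹³, a¹⁴ = e.
The smallest positive k with aᵏ = e is 14.

Answer: 14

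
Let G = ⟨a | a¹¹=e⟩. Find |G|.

G is generated by a single element, so G is cyclic. The relator gives a¹¹ = e and no smaller power is forced to be e, so the 11 powers {a, e, a², a³, a⁴, a⁵, a⁶, a⁷, a⁸, a⁹, a¹⁰} are distinct. Hence |G| = 11.

Answer: 11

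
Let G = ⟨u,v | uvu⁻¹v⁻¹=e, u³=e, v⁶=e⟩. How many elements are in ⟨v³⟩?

|⟨v³⟩| equals the order of v³. Compute successive powers until reaching e:
  (v³)¹ = v³, (v³)² = e.
The smallest positive k with (v³)ᵏ = e is 2, so |⟨v³⟩| = 2.

Answer: 2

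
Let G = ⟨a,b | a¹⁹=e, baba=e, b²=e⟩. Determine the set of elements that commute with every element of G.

An element z ∈ Z(G) iff z commutes with every generator.
For example e is central: e·a = a = a·e; e·b = b = b·e.
Whereas a ∉ Z(G) since a·b = ab ≠ a¹⁸b = b·a.
Checking each of the 38 elements this way gives Z(G) = {e}, of order 1.

Answer: {e}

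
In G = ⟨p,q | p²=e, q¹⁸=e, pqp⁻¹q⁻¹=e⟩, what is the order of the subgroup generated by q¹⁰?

|⟨q¹⁰⟩| equals the order of q¹⁰. Compute successive powers until reaching e:
  (q¹⁰)¹ = q¹⁰, (q¹⁰)² = q², (q¹⁰)³ = q¹², (q¹⁰)⁴ = q⁴, (q¹⁰)⁵ = q¹⁴, (q¹⁰)⁶ = q⁶, (q¹⁰)⁷ = q¹⁶, (q¹⁰)⁸ = q⁸, (q¹⁰)⁹ = e.
The smallest positive k with (q¹⁰)ᵏ = e is 9, so |⟨q¹⁰⟩| = 9.

Answer: 9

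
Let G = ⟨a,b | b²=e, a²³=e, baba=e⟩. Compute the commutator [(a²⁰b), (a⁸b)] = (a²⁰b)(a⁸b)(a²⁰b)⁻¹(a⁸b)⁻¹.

[(a²⁰b), (a⁸b)] = (a²⁰b)·(a⁸b)·(a²⁰b)⁻¹·(a⁸b)⁻¹.
  (a²⁰b) · (a⁸b) = a¹²
  (a¹²) · (a²⁰b) = a⁹b
  (a⁹b) · (a⁸b) = a

Answer: a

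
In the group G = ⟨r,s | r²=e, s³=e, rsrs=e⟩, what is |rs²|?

Compute successive powers until reaching e:
  (rs²)¹ = rs², (rs²)² = e.
The smallest positive k with (rs²)ᵏ = e is 2.

Answer: 2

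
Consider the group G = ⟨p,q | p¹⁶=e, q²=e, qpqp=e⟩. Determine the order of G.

Enumerate words in the generators, reducing via the relations: the distinct elements are
  {e, p, q, pq, p², p³, p⁴, p⁵, p⁶, p⁷, p⁸, p⁹, p²q, p³q, p¹², p¹³, p¹¹, p¹⁰, p¹⁴, p¹⁵, p⁴q, p⁵q, p⁶q, p⁷q, p⁸q, p⁹q, p¹²q, p¹³q, p¹¹q, p¹⁰q, p¹⁴q, p¹⁵q}.
No further products give new elements, so |G| = 32.

Answer: 32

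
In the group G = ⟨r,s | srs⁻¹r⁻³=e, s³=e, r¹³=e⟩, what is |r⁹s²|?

Compute successive powers until reaching e:
  (r⁹s²)¹ = r⁹s², (r⁹s²)² = r¹²s, (r⁹s²)³ = e.
The smallest positive k with (r⁹s²)ᵏ = e is 3.

Answer: 3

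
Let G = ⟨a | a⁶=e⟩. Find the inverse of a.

The order of a is 6 (smallest k with aᵏ = e), so a⁻¹ = a⁵ = a⁵.
Check: a · (a⁵) → a · a⁵ = e, giving e as required.

Answer: a⁵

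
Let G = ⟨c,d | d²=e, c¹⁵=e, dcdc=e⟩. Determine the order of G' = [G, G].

G' = [G, G] is generated by all commutators. The generator-pair commutators are: [c, d] = c².
The subgroup they normally generate is {e, c, c², c³, c⁴, c⁵, c⁶, c⁷, c⁸, c⁹, c¹⁰, c¹¹, c¹², c¹³, c¹⁴}, of order 15.
Check: |G/G'| = 30/15 = 2 is the order of the abelianisation.

Answer: 15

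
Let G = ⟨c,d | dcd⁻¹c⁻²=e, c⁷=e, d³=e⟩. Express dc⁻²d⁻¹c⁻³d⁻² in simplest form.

Multiply left to right, reducing at each step:
  d · c⁻² = c³d
  (c³d) · d⁻¹ = c³
  (c³) · c⁻³ = e
  e · d⁻² = d

Answer: d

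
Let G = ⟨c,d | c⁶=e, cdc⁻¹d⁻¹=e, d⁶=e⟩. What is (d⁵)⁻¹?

The order of (d⁵) is 6 (smallest k with (d⁵)ᵏ = e), so (d⁵)⁻¹ = (d⁵)⁵ = d.
Check: (d⁵) · d → (d⁵) · d = e, giving e as required.

Answer: d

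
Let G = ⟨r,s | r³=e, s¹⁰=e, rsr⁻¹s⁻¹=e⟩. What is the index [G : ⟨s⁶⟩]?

First find ord(s⁶) by computing successive powers:
  (s⁶)¹ = s⁶, (s⁶)² = s², (s⁶)³ = s⁸, (s⁶)⁴ = s⁴, (s⁶)⁵ = e.
So |⟨s⁶⟩| = ord(s⁶) = 5. With |G| = 30, by Lagrange [G : ⟨s⁶⟩] = 30/5 = 6.

Answer: 6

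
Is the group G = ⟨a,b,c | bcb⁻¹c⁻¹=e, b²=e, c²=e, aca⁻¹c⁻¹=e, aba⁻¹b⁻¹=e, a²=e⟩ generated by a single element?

|G| = 8, but the maximum element order in G is 2 < 8. No single element generates all of G, so G is not cyclic.

Answer: No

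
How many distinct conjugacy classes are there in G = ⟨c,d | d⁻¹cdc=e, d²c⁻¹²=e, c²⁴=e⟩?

The conjugacy classes (representative and size) are:
  [e] (size 1), [c] (size 2), [c²] (size 2), [c³] (size 2), [c⁴] (size 2), [c⁵] (size 2), [c¹⁸] (size 2), [c⁷] (size 2), [c¹⁶] (size 2), [c¹⁵] (size 2), [c¹⁴] (size 2), [c¹³] (size 2), [c¹²] (size 1), [c⁶d] (size 12), [c⁵d⁻¹] (size 12).
Class equation: 1 + 2 + 2 + 2 + 2 + 2 + 2 + 2 + 2 + 2 + 2 + 2 + 1 + 12 + 12 = 48 = |G|. So G has 15 conjugacy classes.

Answer: 15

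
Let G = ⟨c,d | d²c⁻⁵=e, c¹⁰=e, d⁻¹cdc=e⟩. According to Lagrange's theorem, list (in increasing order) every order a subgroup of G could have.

|G| = 20 = 2² · 5. By Lagrange's theorem the order of any subgroup divides 20; the divisors of 20 are 1, 2, 4, 5, 10, 20.

Answer: 1, 2, 4, 5, 10, 20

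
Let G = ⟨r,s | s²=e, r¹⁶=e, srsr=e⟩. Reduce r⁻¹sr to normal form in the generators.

Multiply left to right, reducing at each step:
  (r¹⁵) · s = r¹⁵s
  (r¹⁵s) · r = r¹⁴s

Answer: r¹⁴s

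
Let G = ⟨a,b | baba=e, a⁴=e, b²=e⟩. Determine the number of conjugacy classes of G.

The conjugacy classes (representative and size) are:
  [e] (size 1), [a] (size 2), [a²] (size 1), [a²b] (size 2), [a³b] (size 2).
Class equation: 1 + 2 + 1 + 2 + 2 = 8 = |G|. So G has 5 conjugacy classes.

Answer: 5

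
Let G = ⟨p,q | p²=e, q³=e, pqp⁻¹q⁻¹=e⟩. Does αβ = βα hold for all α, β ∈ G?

Each pair of generators commutes: p·q = pq = q·p. Since the generators pairwise commute, every element of G commutes with every other, so G is abelian.

Answer: Yes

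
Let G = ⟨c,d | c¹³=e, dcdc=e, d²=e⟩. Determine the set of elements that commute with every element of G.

An element z ∈ Z(G) iff z commutes with every generator.
For example e is central: e·c = c = c·e; e·d = d = d·e.
Whereas c ∉ Z(G) since c·d = cd ≠ c¹²d = d·c.
Checking each of the 26 elements this way gives Z(G) = {e}, of order 1.

Answer: {e}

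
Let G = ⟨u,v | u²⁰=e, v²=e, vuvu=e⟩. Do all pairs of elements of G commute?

u·v = uv but v·u = u¹⁹v, so u·v ≠ v·u and G is not abelian.

Answer: No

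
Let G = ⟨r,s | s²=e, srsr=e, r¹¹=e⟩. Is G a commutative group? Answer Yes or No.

r·s = rs but s·r = r¹⁰s, so r·s ≠ s·r and G is not abelian.

Answer: No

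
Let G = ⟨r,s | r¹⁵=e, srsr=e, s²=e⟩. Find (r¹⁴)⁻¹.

The order of (r¹⁴) is 15 (smallest k with (r¹⁴)ᵏ = e), so (r¹⁴)⁻¹ = (r¹⁴)¹⁴ = r.
Check: (r¹⁴) · r → (r¹⁴) · r = e, giving e as required.

Answer: r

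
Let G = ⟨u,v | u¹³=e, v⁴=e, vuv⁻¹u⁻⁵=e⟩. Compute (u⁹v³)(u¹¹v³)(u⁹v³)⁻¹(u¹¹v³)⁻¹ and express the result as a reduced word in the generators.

[(u⁹v³), (u¹¹v³)] = (u⁹v³)·(u¹¹v³)·(u⁹v³)⁻¹·(u¹¹v³)⁻¹.
  (u⁹v³) · (u¹¹v³) = u⁶v²
  (u⁶v²) · (u⁷v) = u¹²v³
  (u¹²v³) · (u¹⁰v) = u

Answer: u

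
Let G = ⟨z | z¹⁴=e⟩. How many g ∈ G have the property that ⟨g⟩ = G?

G is cyclic of order 14. An element generates G iff its order is 14, and a cyclic group of order 14 has exactly φ(14) = 6 such elements.

Answer: 6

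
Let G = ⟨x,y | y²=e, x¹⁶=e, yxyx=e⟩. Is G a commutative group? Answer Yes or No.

x·y = xy but y·x = x¹⁵y, so x·y ≠ y·x and G is not abelian.

Answer: No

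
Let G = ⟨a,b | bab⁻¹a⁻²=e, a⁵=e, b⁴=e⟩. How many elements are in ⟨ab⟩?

|⟨ab⟩| equals the order of ab. Compute successive powers until reaching e:
  (ab)¹ = ab, (ab)² = a³b², (ab)³ = a²b³, (ab)⁴ = e.
The smallest positive k with (ab)ᵏ = e is 4, so |⟨ab⟩| = 4.

Answer: 4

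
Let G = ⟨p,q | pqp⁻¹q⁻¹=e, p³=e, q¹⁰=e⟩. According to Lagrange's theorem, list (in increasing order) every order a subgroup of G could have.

|G| = 30 = 2 · 3 · 5. By Lagrange's theorem the order of any subgroup divides 30; the divisors of 30 are 1, 2, 3, 5, 6, 10, 15, 30.

Answer: 1, 2, 3, 5, 6, 10, 15, 30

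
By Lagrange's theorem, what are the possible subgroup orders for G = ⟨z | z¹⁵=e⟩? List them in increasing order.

|G| = 15 = 3 · 5. By Lagrange's theorem the order of any subgroup divides 15; the divisors of 15 are 1, 3, 5, 15.

Answer: 1, 3, 5, 15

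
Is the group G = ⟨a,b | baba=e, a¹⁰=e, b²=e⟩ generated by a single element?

Every cyclic group is abelian. But a·b = ab while b·a = a⁹b, so a·b ≠ b·a and G is not abelian. Hence G is not cyclic.

Answer: No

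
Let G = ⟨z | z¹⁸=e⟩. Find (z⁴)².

Compute successive powers of (z⁴), reducing at each step:
  (z⁴)²: (z⁴) · z⁴ = z⁸

Answer: z⁸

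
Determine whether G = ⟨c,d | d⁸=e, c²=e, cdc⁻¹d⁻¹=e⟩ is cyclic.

|G| = 16, but the maximum element order in G is 8 < 16. No single element generates all of G, so G is not cyclic.

Answer: No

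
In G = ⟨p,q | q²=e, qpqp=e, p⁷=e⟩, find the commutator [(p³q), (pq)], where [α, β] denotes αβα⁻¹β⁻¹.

[(p³q), (pq)] = (p³q)·(pq)·(p³q)⁻¹·(pq)⁻¹.
  (p³q) · (pq) = p²
  (p²) · (p³q) = p⁵q
  (p⁵q) · (pq) = p⁴

Answer: p⁴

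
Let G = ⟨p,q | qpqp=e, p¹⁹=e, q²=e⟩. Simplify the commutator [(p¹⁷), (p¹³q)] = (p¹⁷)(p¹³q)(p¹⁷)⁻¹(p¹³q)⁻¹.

[(p¹⁷), (p¹³q)] = (p¹⁷)·(p¹³q)·(p¹⁷)⁻¹·(p¹³q)⁻¹.
  (p¹⁷) · (p¹³q) = p¹¹q
  (p¹¹q) · (p²) = p⁹q
  (p⁹q) · (p¹³q) = p¹⁵

Answer: p¹⁵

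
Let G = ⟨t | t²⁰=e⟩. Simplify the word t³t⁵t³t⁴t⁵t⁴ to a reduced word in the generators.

Multiply left to right, reducing at each step:
  (t³) · t⁵ = t⁸
  (t⁸) · t³ = t¹¹
  (t¹¹) · t⁴ = t¹⁵
  (t¹⁵) · t⁵ = e
  e · t⁴ = t⁴

Answer: t⁴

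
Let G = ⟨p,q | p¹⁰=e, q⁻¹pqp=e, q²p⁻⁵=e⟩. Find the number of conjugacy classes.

The conjugacy classes (representative and size) are:
  [e] (size 1), [p] (size 2), [p⁸] (size 2), [p⁷] (size 2), [p⁴] (size 2), [p⁵] (size 1), [p⁴q] (size 5), [p²q⁻¹] (size 5).
Class equation: 1 + 2 + 2 + 2 + 2 + 1 + 5 + 5 = 20 = |G|. So G has 8 conjugacy classes.

Answer: 8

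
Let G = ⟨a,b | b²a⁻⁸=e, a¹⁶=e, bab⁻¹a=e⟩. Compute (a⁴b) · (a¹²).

Compute (a⁴b) · (a¹²) by multiplying left to right and reducing via the relations at each step:
  (a⁴b) · a¹² = b⁻¹

Answer: b⁻¹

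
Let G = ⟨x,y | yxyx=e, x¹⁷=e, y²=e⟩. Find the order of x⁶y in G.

Compute successive powers until reaching e:
  (x⁶y)¹ = x⁶y, (x⁶y)² = e.
The smallest positive k with (x⁶y)ᵏ = e is 2.

Answer: 2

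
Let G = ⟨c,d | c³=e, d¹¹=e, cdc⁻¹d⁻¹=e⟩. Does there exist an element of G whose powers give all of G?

|G| = 33. The element cd has order 33 (its powers give 33 distinct elements), so ⟨cd⟩ = G and G is cyclic.

Answer: Yes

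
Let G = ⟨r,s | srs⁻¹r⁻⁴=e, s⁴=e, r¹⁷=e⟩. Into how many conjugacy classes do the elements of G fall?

The conjugacy classes (representative and size) are:
  [e] (size 1), [r⁴] (size 4), [r²] (size 4), [r⁵] (size 4), [r¹¹] (size 4), [r⁷s] (size 17), [r³s²] (size 17), [r⁹s³] (size 17).
Class equation: 1 + 4 + 4 + 4 + 4 + 17 + 17 + 17 = 68 = |G|. So G has 8 conjugacy classes.

Answer: 8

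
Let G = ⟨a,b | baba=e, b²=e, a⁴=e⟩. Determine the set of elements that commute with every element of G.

An element z ∈ Z(G) iff z commutes with every generator.
For example a² is central: (a²)·a = a³ = a·(a²); (a²)·b = a²b = b·(a²).
Whereas a ∉ Z(G) since a·b = ab ≠ a³b = b·a.
Checking each of the 8 elements this way gives Z(G) = {e, a²}, of order 2.

Answer: {e, a²}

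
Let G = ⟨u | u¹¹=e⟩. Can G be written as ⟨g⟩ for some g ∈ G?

|G| = 11. The element u has order 11 (its powers give 11 distinct elements), so ⟨u⟩ = G and G is cyclic.

Answer: Yes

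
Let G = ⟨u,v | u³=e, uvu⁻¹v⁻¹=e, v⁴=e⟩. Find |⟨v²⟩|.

|⟨v²⟩| equals the order of v². Compute successive powers until reaching e:
  (v²)¹ = v², (v²)² = e.
The smallest positive k with (v²)ᵏ = e is 2, so |⟨v²⟩| = 2.

Answer: 2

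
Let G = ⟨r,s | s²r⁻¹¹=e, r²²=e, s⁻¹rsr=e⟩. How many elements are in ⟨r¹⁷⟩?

|⟨r¹⁷⟩| equals the order of r¹⁷. Compute successive powers until reaching e:
  (r¹⁷)¹ = r¹⁷, (r¹⁷)² = r¹², (r¹⁷)³ = r⁷, (r¹⁷)⁴ = r², (r¹⁷)⁵ = r¹⁹, (r¹⁷)⁶ = r¹⁴, (r¹⁷)⁷ = r⁹, (r¹⁷)⁸ = r⁴, (r¹⁷)⁹ = r²¹, (r¹⁷)¹⁰ = r¹⁶, (r¹⁷)¹¹ = r¹¹, (r¹⁷)¹² = r⁶, (r¹⁷)¹³ = r, (r¹⁷)¹⁴ = r¹⁸, (r¹⁷)¹⁵ = r¹³, (r¹⁷)¹⁶ = r⁸, (r¹⁷)¹⁷ = r³, (r¹⁷)¹⁸ = r²⁰, (r¹⁷)¹⁹ = r¹⁵, (r¹⁷)²⁰ = r¹⁰, (r¹⁷)²¹ = r⁵, (r¹⁷)²² = e.
The smallest positive k with (r¹⁷)ᵏ = e is 22, so |⟨r¹⁷⟩| = 22.

Answer: 22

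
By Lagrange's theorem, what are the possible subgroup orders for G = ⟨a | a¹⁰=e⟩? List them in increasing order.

|G| = 10 = 2 · 5. By Lagrange's theorem the order of any subgroup divides 10; the divisors of 10 are 1, 2, 5, 10.

Answer: 1, 2, 5, 10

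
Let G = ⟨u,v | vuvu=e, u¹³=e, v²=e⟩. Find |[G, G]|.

G' = [G, G] is generated by all commutators. The generator-pair commutators are: [u, v] = u².
The subgroup they normally generate is {e, u, u², u³, u⁴, u⁵, u⁶, u⁷, u⁸, u⁹, u¹⁰, u¹¹, u¹²}, of order 13.
Check: |G/G'| = 26/13 = 2 is the order of the abelianisation.

Answer: 13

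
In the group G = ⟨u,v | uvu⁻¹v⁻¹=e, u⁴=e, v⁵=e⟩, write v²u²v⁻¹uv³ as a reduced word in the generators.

Multiply left to right, reducing at each step:
  (v²) · u² = u²v²
  (u²v²) · v⁻¹ = u²v
  (u²v) · u = u³v
  (u³v) · v³ = u³v⁴

Answer: u³v⁴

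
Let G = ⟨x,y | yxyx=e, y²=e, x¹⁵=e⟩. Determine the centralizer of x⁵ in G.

⟨x⁵⟩ ⊆ C_G(x⁵) since powers of x⁵ commute with x⁵; so |C_G(x⁵)| ≥ |⟨x⁵⟩| = 3.
By orbit–stabilizer, |C_G(x⁵)| = |G| / |conj. class of x⁵| = 30 / 2 = 15.
The 15 elements commuting with x⁵ are {e, x, x², x³, x⁴, x⁵, x⁶, x⁷, x⁸, x⁹, x¹⁰, x¹¹, x¹², x¹³, x¹⁴}.

Answer: {e, x, x², x³, x⁴, x⁵, x⁶, x⁷, x⁸, x⁹, x¹⁰, x¹¹, x¹², x¹³, x¹⁴}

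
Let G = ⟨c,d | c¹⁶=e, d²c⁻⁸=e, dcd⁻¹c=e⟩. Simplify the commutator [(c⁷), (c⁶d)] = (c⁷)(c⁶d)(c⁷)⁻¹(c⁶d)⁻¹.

[(c⁷), (c⁶d)] = (c⁷)·(c⁶d)·(c⁷)⁻¹·(c⁶d)⁻¹.
  (c⁷) · (c⁶d) = c⁵d⁻¹
  (c⁵d⁻¹) · (c⁹) = c⁴d
  (c⁴d) · (c⁶d⁻¹) = c¹⁴

Answer: c¹⁴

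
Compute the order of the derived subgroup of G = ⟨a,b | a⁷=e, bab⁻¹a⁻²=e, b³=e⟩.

G' = [G, G] is generated by all commutators. The generator-pair commutators are: [a, b] = a⁶.
The subgroup they normally generate is {e, a, a², a³, a⁴, a⁵, a⁶}, of order 7.
Check: |G/G'| = 21/7 = 3 is the order of the abelianisation.

Answer: 7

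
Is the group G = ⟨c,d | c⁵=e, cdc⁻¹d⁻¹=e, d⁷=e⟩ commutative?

Each pair of generators commutes: c·d = cd = d·c. Since the generators pairwise commute, every element of G commutes with every other, so G is abelian.

Answer: Yes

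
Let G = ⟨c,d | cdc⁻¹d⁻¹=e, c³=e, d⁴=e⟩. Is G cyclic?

|G| = 12. The element cd has order 12 (its powers give 12 distinct elements), so ⟨cd⟩ = G and G is cyclic.

Answer: Yes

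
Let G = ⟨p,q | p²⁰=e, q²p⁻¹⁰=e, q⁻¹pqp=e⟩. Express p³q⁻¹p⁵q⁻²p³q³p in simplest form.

Multiply left to right, reducing at each step:
  (p³) · q⁻¹ = p³q⁻¹
  (p³q⁻¹) · p⁵ = p⁸q
  (p⁸q) · q⁻² = p⁸q⁻¹
  (p⁸q⁻¹) · p³ = p⁵q⁻¹
  (p⁵q⁻¹) · q³ = p¹⁵
  (p¹⁵) · p = p¹⁶

Answer: p¹⁶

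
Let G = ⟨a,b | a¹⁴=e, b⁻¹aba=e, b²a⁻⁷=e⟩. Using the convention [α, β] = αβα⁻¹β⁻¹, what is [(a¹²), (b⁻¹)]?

[(a¹²), (b⁻¹)] = (a¹²)·(b⁻¹)·(a¹²)⁻¹·(b⁻¹)⁻¹.
  (a¹²) · (b⁻¹) = a⁵b
  (a⁵b) · (a²) = a³b
  (a³b) · b = a¹⁰

Answer: a¹⁰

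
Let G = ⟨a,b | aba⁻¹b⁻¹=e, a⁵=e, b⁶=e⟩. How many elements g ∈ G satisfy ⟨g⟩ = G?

G is cyclic of order 30. An element generates G iff its order is 30, and a cyclic group of order 30 has exactly φ(30) = 8 such elements.

Answer: 8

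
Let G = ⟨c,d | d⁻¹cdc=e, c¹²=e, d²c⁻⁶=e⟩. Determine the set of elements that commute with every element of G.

An element z ∈ Z(G) iff z commutes with every generator.
For example c⁶ is central: (c⁶)·c = c⁷ = c·(c⁶); (c⁶)·d = d⁻¹ = d·(c⁶).
Whereas c ∉ Z(G) since c·d = cd ≠ c⁵d⁻¹ = d·c.
Checking each of the 24 elements this way gives Z(G) = {e, c⁶}, of order 2.

Answer: {e, c⁶}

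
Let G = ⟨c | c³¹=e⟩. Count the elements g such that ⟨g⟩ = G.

G is cyclic of order 31. An element generates G iff its order is 31, and a cyclic group of order 31 has exactly φ(31) = 30 such elements.

Answer: 30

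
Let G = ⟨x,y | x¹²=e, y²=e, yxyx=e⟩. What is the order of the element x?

Compute successive powers until reaching e:
  x¹ = x, x² = x², x³ = x³, x⁴ = x⁴, x⁵ = x⁵, x⁶ = x⁶, x⁷ = x⁷, x⁸ = x⁸, x⁹ = x⁹, x¹⁰ = x¹⁰, x¹¹ = x¹¹, x¹² = e.
The smallest positive k with xᵏ = e is 12.

Answer: 12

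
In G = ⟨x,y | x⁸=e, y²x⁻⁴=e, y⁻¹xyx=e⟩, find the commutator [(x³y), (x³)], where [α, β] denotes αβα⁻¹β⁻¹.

[(x³y), (x³)] = (x³y)·(x³)·(x³y)⁻¹·(x³)⁻¹.
  (x³y) · (x³) = y
  y · (x³y⁻¹) = x⁵
  (x⁵) · (x⁵) = x²

Answer: x²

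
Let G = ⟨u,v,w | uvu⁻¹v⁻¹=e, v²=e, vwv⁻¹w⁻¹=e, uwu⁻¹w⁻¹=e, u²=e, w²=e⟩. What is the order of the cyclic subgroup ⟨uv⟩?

|⟨uv⟩| equals the order of uv. Compute successive powers until reaching e:
  (uv)¹ = uv, (uv)² = e.
The smallest positive k with (uv)ᵏ = e is 2, so |⟨uv⟩| = 2.

Answer: 2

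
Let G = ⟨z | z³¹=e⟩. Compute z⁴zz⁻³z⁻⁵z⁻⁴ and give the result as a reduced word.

Multiply left to right, reducing at each step:
  (z⁴) · z = z⁵
  (z⁵) · z⁻³ = z²
  (z²) · z⁻⁵ = z²⁸
  (z²⁸) · z⁻⁴ = z²⁴

Answer: z²⁴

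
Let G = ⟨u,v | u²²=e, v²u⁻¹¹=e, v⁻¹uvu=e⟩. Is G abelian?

u·v = uv but v·u = u¹⁰v⁻¹, so u·v ≠ v·u and G is not abelian.

Answer: No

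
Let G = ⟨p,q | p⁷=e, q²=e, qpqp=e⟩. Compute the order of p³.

Compute successive powers until reaching e:
  (p³)¹ = p³, (p³)² = p⁶, (p³)³ = p², (p³)⁴ = p⁵, (p³)⁵ = p, (p³)⁶ = p⁴, (p³)⁷ = e.
The smallest positive k with (p³)ᵏ = e is 7.

Answer: 7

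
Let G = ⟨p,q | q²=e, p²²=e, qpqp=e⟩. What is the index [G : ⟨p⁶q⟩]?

First find ord(p⁶q) by computing successive powers:
  (p⁶q)¹ = p⁶q, (p⁶q)² = e.
So |⟨p⁶q⟩| = ord(p⁶q) = 2. With |G| = 44, by Lagrange [G : ⟨p⁶q⟩] = 44/2 = 22.

Answer: 22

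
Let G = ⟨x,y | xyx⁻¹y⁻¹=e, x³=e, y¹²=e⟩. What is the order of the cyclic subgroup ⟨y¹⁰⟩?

|⟨y¹⁰⟩| equals the order of y¹⁰. Compute successive powers until reaching e:
  (y¹⁰)¹ = y¹⁰, (y¹⁰)² = y⁸, (y¹⁰)³ = y⁶, (y¹⁰)⁴ = y⁴, (y¹⁰)⁵ = y², (y¹⁰)⁶ = e.
The smallest positive k with (y¹⁰)ᵏ = e is 6, so |⟨y¹⁰⟩| = 6.

Answer: 6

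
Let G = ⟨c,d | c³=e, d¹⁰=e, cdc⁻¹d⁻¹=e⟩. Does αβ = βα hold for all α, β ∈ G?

Each pair of generators commutes: c·d = cd = d·c. Since the generators pairwise commute, every element of G commutes with every other, so G is abelian.

Answer: Yes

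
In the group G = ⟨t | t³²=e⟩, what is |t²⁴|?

Compute successive powers until reaching e:
  (t²⁴)¹ = t²⁴, (t²⁴)² = t¹⁶, (t²⁴)³ = t⁸, (t²⁴)⁴ = e.
The smallest positive k with (t²⁴)ᵏ = e is 4.

Answer: 4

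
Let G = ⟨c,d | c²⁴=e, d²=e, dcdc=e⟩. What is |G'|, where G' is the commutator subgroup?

G' = [G, G] is generated by all commutators. The generator-pair commutators are: [c, d] = c².
The subgroup they normally generate is {e, c², c⁴, c⁶, c⁸, c¹⁰, c¹², c¹⁴, c¹⁶, c¹⁸, c²⁰, c²²}, of order 12.
Check: |G/G'| = 48/12 = 4 is the order of the abelianisation.

Answer: 12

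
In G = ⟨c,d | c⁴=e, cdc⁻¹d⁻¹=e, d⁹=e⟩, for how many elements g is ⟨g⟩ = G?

G is cyclic of order 36. An element generates G iff its order is 36, and a cyclic group of order 36 has exactly φ(36) = 12 such elements.

Answer: 12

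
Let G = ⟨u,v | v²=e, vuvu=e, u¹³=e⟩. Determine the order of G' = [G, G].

G' = [G, G] is generated by all commutators. The generator-pair commutators are: [u, v] = u².
The subgroup they normally generate is {e, u, u², u³, u⁴, u⁵, u⁶, u⁷, u⁸, u⁹, u¹⁰, u¹¹, u¹²}, of order 13.
Check: |G/G'| = 26/13 = 2 is the order of the abelianisation.

Answer: 13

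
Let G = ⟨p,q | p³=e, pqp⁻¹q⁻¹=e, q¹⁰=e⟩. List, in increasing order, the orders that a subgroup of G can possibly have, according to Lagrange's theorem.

|G| = 30 = 2 · 3 · 5. By Lagrange's theorem the order of any subgroup divides 30; the divisors of 30 are 1, 2, 3, 5, 6, 10, 15, 30.

Answer: 1, 2, 3, 5, 6, 10, 15, 30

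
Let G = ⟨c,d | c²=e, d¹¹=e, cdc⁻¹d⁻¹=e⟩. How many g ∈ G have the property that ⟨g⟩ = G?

G is cyclic of order 22. An element generates G iff its order is 22, and a cyclic group of order 22 has exactly φ(22) = 10 such elements.

Answer: 10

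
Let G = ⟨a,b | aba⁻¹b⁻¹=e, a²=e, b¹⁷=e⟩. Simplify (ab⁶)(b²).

Compute (ab⁶) · (b²) by multiplying left to right and reducing via the relations at each step:
  (ab⁶) · b² = ab⁸

Answer: ab⁸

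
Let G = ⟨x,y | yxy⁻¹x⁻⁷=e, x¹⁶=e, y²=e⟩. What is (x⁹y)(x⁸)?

Compute (x⁹y) · (x⁸) by multiplying left to right and reducing via the relations at each step:
  (x⁹y) · x⁸ = xy

Answer: xy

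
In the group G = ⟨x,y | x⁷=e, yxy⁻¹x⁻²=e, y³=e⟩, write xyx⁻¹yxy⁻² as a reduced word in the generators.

Multiply left to right, reducing at each step:
  x · y = xy
  (xy) · x⁻¹ = x⁶y
  (x⁶y) · y = x⁶y²
  (x⁶y²) · x = x³y²
  (x³y²) · y⁻² = x³

Answer: x³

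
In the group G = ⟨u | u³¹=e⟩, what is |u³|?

Compute successive powers until reaching e:
  (u³)¹ = u³, (u³)² = u⁶, (u³)³ = u⁹, (u³)⁴ = u¹², (u³)⁵ = u¹⁵, (u³)⁶ = u¹⁸, (u³)⁷ = u²¹, (u³)⁸ = u²⁴, (u³)⁹ = u²⁷, (u³)¹⁰ = u³⁰, (u³)¹¹ = u², (u³)¹² = u⁵, (u³)¹³ = u⁸, (u³)¹⁴ = u¹¹, (u³)¹⁵ = u¹⁴, (u³)¹⁶ = u¹⁷, (u³)¹⁷ = u²⁰, (u³)¹⁸ = u²³, (u³)¹⁹ = u²⁶, (u³)²⁰ = u²⁹, (u³)²¹ = u, (u³)²² = u⁴, (u³)²³ = u⁷, (u³)²⁴ = u¹⁰, (u³)²⁵ = u¹³, (u³)²⁶ = u¹⁶, (u³)²⁷ = u¹⁹, (u³)²⁸ = u²², (u³)²⁹ = u²⁵, (u³)³⁰ = u²⁸, (u³)³¹ = e.
The smallest positive k with (u³)ᵏ = e is 31.

Answer: 31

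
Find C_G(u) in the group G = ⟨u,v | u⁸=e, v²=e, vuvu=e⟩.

⟨u⟩ ⊆ C_G(u) since powers of u commute with u; so |C_G(u)| ≥ |⟨u⟩| = 8.
By orbit–stabilizer, |C_G(u)| = |G| / |conj. class of u| = 16 / 2 = 8.
The 8 elements commuting with u are {e, u, u², u³, u⁴, u⁵, u⁶, u⁷}.

Answer: {e, u, u², u³, u⁴, u⁵, u⁶, u⁷}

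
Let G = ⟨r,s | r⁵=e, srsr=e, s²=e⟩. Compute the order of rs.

Compute successive powers until reaching e:
  (rs)¹ = rs, (rs)² = e.
The smallest positive k with (rs)ᵏ = e is 2.

Answer: 2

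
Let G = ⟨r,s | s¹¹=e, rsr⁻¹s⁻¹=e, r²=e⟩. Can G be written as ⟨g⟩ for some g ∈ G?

|G| = 22. The element rs has order 22 (its powers give 22 distinct elements), so ⟨rs⟩ = G and G is cyclic.

Answer: Yes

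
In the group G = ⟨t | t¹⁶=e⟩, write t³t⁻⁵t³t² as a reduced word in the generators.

Multiply left to right, reducing at each step:
  (t³) · t⁻⁵ = t¹⁴
  (t¹⁴) · t³ = t
  t · t² = t³

Answer: t³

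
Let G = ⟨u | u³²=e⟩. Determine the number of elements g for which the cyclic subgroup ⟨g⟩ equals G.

G is cyclic of order 32. An element generates G iff its order is 32, and a cyclic group of order 32 has exactly φ(32) = 16 such elements.

Answer: 16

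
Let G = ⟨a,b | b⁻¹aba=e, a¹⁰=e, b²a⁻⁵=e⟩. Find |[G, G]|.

G' = [G, G] is generated by all commutators. The generator-pair commutators are: [a, b] = a².
The subgroup they normally generate is {e, a², a⁴, a⁶, a⁸}, of order 5.
Check: |G/G'| = 20/5 = 4 is the order of the abelianisation.

Answer: 5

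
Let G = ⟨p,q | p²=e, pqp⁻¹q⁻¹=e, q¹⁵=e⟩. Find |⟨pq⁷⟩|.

|⟨pq⁷⟩| equals the order of pq⁷. Compute successive powers until reaching e:
  (pq⁷)¹ = pq⁷, (pq⁷)² = q¹⁴, (pq⁷)³ = pq⁶, (pq⁷)⁴ = q¹³, (pq⁷)⁵ = pq⁵, (pq⁷)⁶ = q¹², (pq⁷)⁷ = pq⁴, (pq⁷)⁸ = q¹¹, (pq⁷)⁹ = pq³, (pq⁷)¹⁰ = q¹⁰, (pq⁷)¹¹ = pq², (pq⁷)¹² = q⁹, (pq⁷)¹³ = pq, (pq⁷)¹⁴ = q⁸, (pq⁷)¹⁵ = p, (pq⁷)¹⁶ = q⁷, (pq⁷)¹⁷ = pq¹⁴, (pq⁷)¹⁸ = q⁶, (pq⁷)¹⁹ = pq¹³, (pq⁷)²⁰ = q⁵, (pq⁷)²¹ = pq¹², (pq⁷)²² = q⁴, (pq⁷)²³ = pq¹¹, (pq⁷)²⁴ = q³, (pq⁷)²⁵ = pq¹⁰, (pq⁷)²⁶ = q², (pq⁷)²⁷ = pq⁹, (pq⁷)²⁸ = q, (pq⁷)²⁹ = pq⁸, (pq⁷)³⁰ = e.
The smallest positive k with (pq⁷)ᵏ = e is 30, so |⟨pq⁷⟩| = 30.

Answer: 30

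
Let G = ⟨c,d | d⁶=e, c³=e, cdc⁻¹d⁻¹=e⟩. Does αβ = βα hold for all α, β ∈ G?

Each pair of generators commutes: c·d = cd = d·c. Since the generators pairwise commute, every element of G commutes with every other, so G is abelian.

Answer: Yes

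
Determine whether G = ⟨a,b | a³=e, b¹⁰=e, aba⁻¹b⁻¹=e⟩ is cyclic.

|G| = 30. The element ab has order 30 (its powers give 30 distinct elements), so ⟨ab⟩ = G and G is cyclic.

Answer: Yes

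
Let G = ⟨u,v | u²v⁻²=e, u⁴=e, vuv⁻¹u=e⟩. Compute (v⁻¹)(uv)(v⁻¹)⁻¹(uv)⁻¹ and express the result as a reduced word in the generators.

[(v⁻¹), (uv)] = (v⁻¹)·(uv)·(v⁻¹)⁻¹·(uv)⁻¹.
  (v⁻¹) · (uv) = u³
  (u³) · v = uv⁻¹
  (uv⁻¹) · (uv⁻¹) = u²

Answer: u²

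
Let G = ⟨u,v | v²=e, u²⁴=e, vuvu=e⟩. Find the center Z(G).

An element z ∈ Z(G) iff z commutes with every generator.
For example u¹² is central: (u¹²)·u = u¹³ = u·(u¹²); (u¹²)·v = u¹²v = v·(u¹²).
Whereas u ∉ Z(G) since u·v = uv ≠ u²³v = v·u.
Checking each of the 48 elements this way gives Z(G) = {e, u¹²}, of order 2.

Answer: {e, u¹²}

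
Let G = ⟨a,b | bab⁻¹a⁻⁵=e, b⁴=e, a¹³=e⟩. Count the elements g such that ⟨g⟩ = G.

⟨g⟩ = G would require ord(g) = |G| = 52, but the maximum element order in G is 13 < 52. So G is not cyclic and no single element generates it: the count is 0.

Answer: 0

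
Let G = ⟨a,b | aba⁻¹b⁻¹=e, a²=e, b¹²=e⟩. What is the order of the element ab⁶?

Compute successive powers until reaching e:
  (ab⁶)¹ = ab⁶, (ab⁶)² = e.
The smallest positive k with (ab⁶)ᵏ = e is 2.

Answer: 2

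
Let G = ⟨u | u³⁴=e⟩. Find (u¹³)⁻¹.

The order of (u¹³) is 34 (smallest k with (u¹³)ᵏ = e), so (u¹³)⁻¹ = (u¹³)³³ = u²¹.
Check: (u¹³) · (u²¹) → (u¹³) · u²¹ = e, giving e as required.

Answer: u²¹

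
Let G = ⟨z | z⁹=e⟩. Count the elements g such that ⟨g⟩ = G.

G is cyclic of order 9. An element generates G iff its order is 9, and a cyclic group of order 9 has exactly φ(9) = 6 such elements.

Answer: 6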